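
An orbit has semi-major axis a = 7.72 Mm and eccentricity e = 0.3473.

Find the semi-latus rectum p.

Convert to SI: a = 7.72 Mm = 7.72e+06 m.
p = a (1 − e²).
p = 7.72e+06 · (1 − (0.3473)²) = 7.72e+06 · 0.879383 ≈ 6.789e+06 m = 6.789 Mm.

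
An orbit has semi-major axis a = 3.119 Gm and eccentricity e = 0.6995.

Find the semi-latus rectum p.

Convert to SI: a = 3.119 Gm = 3.119e+09 m.
p = a (1 − e²).
p = 3.119e+09 · (1 − (0.6995)²) = 3.119e+09 · 0.5107 ≈ 1.593e+09 m = 1.593 Gm.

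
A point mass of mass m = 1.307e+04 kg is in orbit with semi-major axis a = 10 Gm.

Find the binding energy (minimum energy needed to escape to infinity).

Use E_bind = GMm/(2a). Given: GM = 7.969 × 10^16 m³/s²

Convert to SI: a = 10 Gm = 1e+10 m.
Total orbital energy is E = −GMm/(2a); binding energy is E_bind = −E = GMm/(2a).
E_bind = 7.969e+16 · 1.307e+04 / (2 · 1e+10) J ≈ 5.208e+10 J = 52.08 GJ.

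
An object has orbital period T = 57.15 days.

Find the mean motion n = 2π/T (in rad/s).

Convert to SI: T = 57.15 days = 4.93776e+06 s.
n = 2π / T.
n = 2π / 4.93776e+06 s ≈ 1.272e-06 rad/s.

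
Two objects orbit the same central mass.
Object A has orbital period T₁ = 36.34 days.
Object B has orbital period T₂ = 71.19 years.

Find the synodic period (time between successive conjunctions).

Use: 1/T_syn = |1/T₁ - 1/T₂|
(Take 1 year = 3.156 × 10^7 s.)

Convert to SI: T₁ = 36.34 days = 3.13978e+06 s; T₂ = 71.19 years = 2.24676e+09 s.
T_syn = |T₁ · T₂ / (T₁ − T₂)|.
T_syn = |3.13978e+06 · 2.24676e+09 / (3.13978e+06 − 2.24676e+09)| s ≈ 3.144e+06 s = 36.39 days.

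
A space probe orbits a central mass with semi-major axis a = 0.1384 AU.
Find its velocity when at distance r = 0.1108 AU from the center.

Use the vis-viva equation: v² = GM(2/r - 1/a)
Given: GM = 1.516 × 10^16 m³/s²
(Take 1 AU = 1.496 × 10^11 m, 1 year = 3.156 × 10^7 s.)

Convert to SI: a = 0.1384 AU = 2.07046e+10 m; r = 0.1108 AU = 1.65757e+10 m.
Vis-viva: v = √(GM · (2/r − 1/a)).
2/r − 1/a = 2/1.65757e+10 − 1/2.07046e+10 = 7.23603e-11 m⁻¹.
v = √(1.516e+16 · 7.23603e-11) m/s ≈ 1047 m/s = 0.221 AU/year.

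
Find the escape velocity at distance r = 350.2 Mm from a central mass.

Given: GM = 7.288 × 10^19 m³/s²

Convert to SI: r = 350.2 Mm = 3.502e+08 m.
Escape velocity comes from setting total energy to zero: ½v² − GM/r = 0 ⇒ v_esc = √(2GM / r).
v_esc = √(2 · 7.288e+19 / 3.502e+08) m/s ≈ 6.452e+05 m/s = 645.2 km/s.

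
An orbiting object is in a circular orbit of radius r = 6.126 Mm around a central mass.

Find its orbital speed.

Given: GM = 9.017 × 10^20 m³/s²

Convert to SI: r = 6.126 Mm = 6.126e+06 m.
For a circular orbit, gravity supplies the centripetal force, so v = √(GM / r).
v = √(9.017e+20 / 6.126e+06) m/s ≈ 1.213e+07 m/s = 1.213e+04 km/s.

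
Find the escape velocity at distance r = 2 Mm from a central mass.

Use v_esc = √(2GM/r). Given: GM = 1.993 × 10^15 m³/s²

Convert to SI: r = 2 Mm = 2e+06 m.
Escape velocity comes from setting total energy to zero: ½v² − GM/r = 0 ⇒ v_esc = √(2GM / r).
v_esc = √(2 · 1.993e+15 / 2e+06) m/s ≈ 4.464e+04 m/s = 44.64 km/s.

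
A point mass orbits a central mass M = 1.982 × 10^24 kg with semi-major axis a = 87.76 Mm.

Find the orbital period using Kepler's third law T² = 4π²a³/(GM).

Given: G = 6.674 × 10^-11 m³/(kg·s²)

Convert to SI: a = 87.76 Mm = 8.776e+07 m.
GM = G · M = 6.674e-11 · 1.982e+24 = 1.32279e+14 m³/s².
Kepler's third law: T = 2π √(a³ / GM).
Substituting a = 8.776e+07 m and GM = 1.32279e+14 m³/s²:
T = 2π √((8.776e+07)³ / 1.32279e+14) s
T ≈ 4.491e+05 s = 5.198 days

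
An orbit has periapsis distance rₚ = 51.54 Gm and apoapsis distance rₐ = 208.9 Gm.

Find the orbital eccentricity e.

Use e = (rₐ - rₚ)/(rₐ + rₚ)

Convert to SI: rₚ = 51.54 Gm = 5.154e+10 m; rₐ = 208.9 Gm = 2.089e+11 m.
e = (rₐ − rₚ) / (rₐ + rₚ).
e = (2.089e+11 − 5.154e+10) / (2.089e+11 + 5.154e+10) = 1.5736e+11 / 2.6044e+11 ≈ 0.6042.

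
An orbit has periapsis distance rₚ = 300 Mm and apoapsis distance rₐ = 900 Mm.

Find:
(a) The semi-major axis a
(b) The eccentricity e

Convert to SI: rₚ = 300 Mm = 3e+08 m; rₐ = 900 Mm = 9e+08 m.
(a) a = (rₚ + rₐ) / 2 = (3e+08 + 9e+08) / 2 ≈ 6e+08 m = 600 Mm.
(b) e = (rₐ − rₚ) / (rₐ + rₚ) = (9e+08 − 3e+08) / (9e+08 + 3e+08) ≈ 0.5.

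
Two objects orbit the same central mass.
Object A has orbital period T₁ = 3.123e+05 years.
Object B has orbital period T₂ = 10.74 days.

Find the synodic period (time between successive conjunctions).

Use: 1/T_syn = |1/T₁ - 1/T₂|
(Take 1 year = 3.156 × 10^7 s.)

Convert to SI: T₁ = 3.123e+05 years = 9.85619e+12 s; T₂ = 10.74 days = 927936 s.
T_syn = |T₁ · T₂ / (T₁ − T₂)|.
T_syn = |9.85619e+12 · 927936 / (9.85619e+12 − 927936)| s ≈ 9.279e+05 s = 10.74 days.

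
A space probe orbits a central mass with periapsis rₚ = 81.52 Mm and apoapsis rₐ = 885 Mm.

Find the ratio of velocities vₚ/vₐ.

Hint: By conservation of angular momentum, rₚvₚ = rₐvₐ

Convert to SI: rₚ = 81.52 Mm = 8.152e+07 m; rₐ = 885 Mm = 8.85e+08 m.
Conservation of angular momentum gives rₚvₚ = rₐvₐ, so vₚ/vₐ = rₐ/rₚ.
vₚ/vₐ = 8.85e+08 / 8.152e+07 ≈ 10.86.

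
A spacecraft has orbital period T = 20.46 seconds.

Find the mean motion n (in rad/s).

n = 2π / T.
n = 2π / 20.46 s ≈ 0.3071 rad/s.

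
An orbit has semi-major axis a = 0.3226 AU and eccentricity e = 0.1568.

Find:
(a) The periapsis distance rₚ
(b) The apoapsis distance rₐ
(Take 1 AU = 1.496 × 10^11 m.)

Convert to SI: a = 0.3226 AU = 4.8261e+10 m.
(a) rₚ = a(1 − e) = 4.8261e+10 · (1 − 0.1568) = 4.8261e+10 · 0.8432 ≈ 4.069e+10 m = 0.272 AU.
(b) rₐ = a(1 + e) = 4.8261e+10 · (1 + 0.1568) = 4.8261e+10 · 1.1568 ≈ 5.583e+10 m = 0.3732 AU.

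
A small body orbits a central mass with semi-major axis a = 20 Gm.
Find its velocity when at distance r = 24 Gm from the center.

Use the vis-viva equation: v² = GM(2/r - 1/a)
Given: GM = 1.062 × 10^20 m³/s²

Convert to SI: a = 20 Gm = 2e+10 m; r = 24 Gm = 2.4e+10 m.
Vis-viva: v = √(GM · (2/r − 1/a)).
2/r − 1/a = 2/2.4e+10 − 1/2e+10 = 3.33333e-11 m⁻¹.
v = √(1.062e+20 · 3.33333e-11) m/s ≈ 5.95e+04 m/s = 59.5 km/s.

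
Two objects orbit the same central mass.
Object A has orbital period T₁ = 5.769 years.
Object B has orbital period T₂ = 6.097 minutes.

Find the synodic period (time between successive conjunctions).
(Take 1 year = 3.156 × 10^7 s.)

Convert to SI: T₁ = 5.769 years = 1.8207e+08 s; T₂ = 6.097 minutes = 365.82 s.
T_syn = |T₁ · T₂ / (T₁ − T₂)|.
T_syn = |1.8207e+08 · 365.82 / (1.8207e+08 − 365.82)| s ≈ 365.8 s = 6.097 minutes.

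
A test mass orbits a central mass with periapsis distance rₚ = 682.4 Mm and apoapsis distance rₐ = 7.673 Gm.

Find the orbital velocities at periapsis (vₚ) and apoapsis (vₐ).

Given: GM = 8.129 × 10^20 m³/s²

Convert to SI: rₚ = 682.4 Mm = 6.824e+08 m; rₐ = 7.673 Gm = 7.673e+09 m.
Use the vis-viva equation v² = GM(2/r − 1/a) with a = (rₚ + rₐ)/2 = (6.824e+08 + 7.673e+09)/2 = 4.1777e+09 m.
vₚ = √(GM · (2/rₚ − 1/a)) = √(8.129e+20 · (2/6.824e+08 − 1/4.1777e+09)) m/s ≈ 1.479e+06 m/s = 1479 km/s.
vₐ = √(GM · (2/rₐ − 1/a)) = √(8.129e+20 · (2/7.673e+09 − 1/4.1777e+09)) m/s ≈ 1.315e+05 m/s = 131.5 km/s.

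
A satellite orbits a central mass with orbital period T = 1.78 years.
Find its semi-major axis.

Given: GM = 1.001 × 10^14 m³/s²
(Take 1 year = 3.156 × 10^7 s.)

Convert to SI: T = 1.78 years = 5.61768e+07 s.
Invert Kepler's third law: a = (GM · T² / (4π²))^(1/3).
Substituting T = 5.61768e+07 s and GM = 1.001e+14 m³/s²:
a = (1.001e+14 · (5.61768e+07)² / (4π²))^(1/3) m
a ≈ 2e+09 m = 2 Gm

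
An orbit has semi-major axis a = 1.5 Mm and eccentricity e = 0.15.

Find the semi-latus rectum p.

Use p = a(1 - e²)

Convert to SI: a = 1.5 Mm = 1.5e+06 m.
p = a (1 − e²).
p = 1.5e+06 · (1 − (0.15)²) = 1.5e+06 · 0.9775 ≈ 1.466e+06 m = 1.466 Mm.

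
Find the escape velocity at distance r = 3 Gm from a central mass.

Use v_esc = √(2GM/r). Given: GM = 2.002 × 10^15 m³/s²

Convert to SI: r = 3 Gm = 3e+09 m.
Escape velocity comes from setting total energy to zero: ½v² − GM/r = 0 ⇒ v_esc = √(2GM / r).
v_esc = √(2 · 2.002e+15 / 3e+09) m/s ≈ 1155 m/s = 1.155 km/s.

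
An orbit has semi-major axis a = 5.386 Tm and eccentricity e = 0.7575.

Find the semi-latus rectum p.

Convert to SI: a = 5.386 Tm = 5.386e+12 m.
p = a (1 − e²).
p = 5.386e+12 · (1 − (0.7575)²) = 5.386e+12 · 0.426194 ≈ 2.295e+12 m = 2.295 Tm.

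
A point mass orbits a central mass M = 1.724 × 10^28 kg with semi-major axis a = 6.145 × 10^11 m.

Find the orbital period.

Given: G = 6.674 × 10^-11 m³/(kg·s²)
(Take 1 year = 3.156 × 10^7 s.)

GM = G · M = 6.674e-11 · 1.724e+28 = 1.1506e+18 m³/s².
Kepler's third law: T = 2π √(a³ / GM).
Substituting a = 6.145e+11 m and GM = 1.1506e+18 m³/s²:
T = 2π √((6.145e+11)³ / 1.1506e+18) s
T ≈ 2.822e+09 s = 89.41 years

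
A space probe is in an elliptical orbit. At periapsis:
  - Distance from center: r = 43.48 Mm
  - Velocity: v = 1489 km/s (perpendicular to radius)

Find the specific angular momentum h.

Convert to SI: r = 43.48 Mm = 4.348e+07 m; v = 1489 km/s = 1.489e+06 m/s.
With v perpendicular to r, h = r · v.
h = 4.348e+07 · 1.489e+06 m²/s ≈ 6.474e+13 m²/s.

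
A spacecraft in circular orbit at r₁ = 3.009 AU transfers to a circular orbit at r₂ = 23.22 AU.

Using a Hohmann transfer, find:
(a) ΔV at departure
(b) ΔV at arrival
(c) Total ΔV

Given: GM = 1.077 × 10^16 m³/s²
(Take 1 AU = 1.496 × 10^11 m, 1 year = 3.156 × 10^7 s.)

Convert to SI: r₁ = 3.009 AU = 4.50146e+11 m; r₂ = 23.22 AU = 3.47371e+12 m.
Transfer semi-major axis: a_t = (r₁ + r₂)/2 = (4.50146e+11 + 3.47371e+12)/2 = 1.96193e+12 m.
Circular speeds: v₁ = √(GM/r₁) = 154.679 m/s, v₂ = √(GM/r₂) = 55.6815 m/s.
Transfer speeds (vis-viva v² = GM(2/r − 1/a_t)): v₁ᵗ = 205.819 m/s, v₂ᵗ = 26.6714 m/s.
(a) ΔV₁ = |v₁ᵗ − v₁| ≈ 51.14 m/s = 0.01079 AU/year.
(b) ΔV₂ = |v₂ − v₂ᵗ| ≈ 29.01 m/s = 0.00612 AU/year.
(c) ΔV_total = ΔV₁ + ΔV₂ ≈ 80.15 m/s = 0.01691 AU/year.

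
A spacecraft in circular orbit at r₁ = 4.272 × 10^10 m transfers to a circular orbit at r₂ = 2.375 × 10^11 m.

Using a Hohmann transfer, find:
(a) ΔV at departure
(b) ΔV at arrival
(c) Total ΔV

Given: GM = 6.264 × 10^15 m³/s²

Transfer semi-major axis: a_t = (r₁ + r₂)/2 = (4.272e+10 + 2.375e+11)/2 = 1.4011e+11 m.
Circular speeds: v₁ = √(GM/r₁) = 382.922 m/s, v₂ = √(GM/r₂) = 162.403 m/s.
Transfer speeds (vis-viva v² = GM(2/r − 1/a_t)): v₁ᵗ = 498.549 m/s, v₂ᵗ = 89.6758 m/s.
(a) ΔV₁ = |v₁ᵗ − v₁| ≈ 115.6 m/s = 115.6 m/s.
(b) ΔV₂ = |v₂ − v₂ᵗ| ≈ 72.73 m/s = 72.73 m/s.
(c) ΔV_total = ΔV₁ + ΔV₂ ≈ 188.4 m/s = 188.4 m/s.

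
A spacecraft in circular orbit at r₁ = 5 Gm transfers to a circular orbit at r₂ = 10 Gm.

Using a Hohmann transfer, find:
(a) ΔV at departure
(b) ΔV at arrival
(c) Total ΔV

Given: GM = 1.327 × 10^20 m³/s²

Convert to SI: r₁ = 5 Gm = 5e+09 m; r₂ = 10 Gm = 1e+10 m.
Transfer semi-major axis: a_t = (r₁ + r₂)/2 = (5e+09 + 1e+10)/2 = 7.5e+09 m.
Circular speeds: v₁ = √(GM/r₁) = 162911 m/s, v₂ = √(GM/r₂) = 115195 m/s.
Transfer speeds (vis-viva v² = GM(2/r − 1/a_t)): v₁ᵗ = 188113 m/s, v₂ᵗ = 94056.7 m/s.
(a) ΔV₁ = |v₁ᵗ − v₁| ≈ 2.52e+04 m/s = 25.2 km/s.
(b) ΔV₂ = |v₂ − v₂ᵗ| ≈ 2.114e+04 m/s = 21.14 km/s.
(c) ΔV_total = ΔV₁ + ΔV₂ ≈ 4.634e+04 m/s = 46.34 km/s.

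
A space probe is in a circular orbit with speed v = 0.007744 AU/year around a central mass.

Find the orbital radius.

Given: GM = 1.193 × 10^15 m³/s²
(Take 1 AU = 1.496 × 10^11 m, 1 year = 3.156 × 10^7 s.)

Convert to SI: v = 0.007744 AU/year = 36.7079 m/s.
For a circular orbit, v² = GM / r, so r = GM / v².
r = 1.193e+15 / (36.7079)² m ≈ 8.854e+11 m = 5.918 AU.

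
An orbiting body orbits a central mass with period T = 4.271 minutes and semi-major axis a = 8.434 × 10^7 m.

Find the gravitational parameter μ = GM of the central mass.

Convert to SI: T = 4.271 minutes = 256.26 s.
GM = 4π² · a³ / T².
GM = 4π² · (8.434e+07)³ / (256.26)² m³/s² ≈ 3.607e+20 m³/s² = 3.607 × 10^20 m³/s².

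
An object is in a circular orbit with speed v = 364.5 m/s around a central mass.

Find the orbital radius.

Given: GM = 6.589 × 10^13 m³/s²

For a circular orbit, v² = GM / r, so r = GM / v².
r = 6.589e+13 / (364.5)² m ≈ 4.959e+08 m = 495.9 Mm.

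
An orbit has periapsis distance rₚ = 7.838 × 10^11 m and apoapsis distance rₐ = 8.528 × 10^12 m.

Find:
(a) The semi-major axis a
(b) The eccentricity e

(a) a = (rₚ + rₐ) / 2 = (7.838e+11 + 8.528e+12) / 2 ≈ 4.656e+12 m = 4.656 × 10^12 m.
(b) e = (rₐ − rₚ) / (rₐ + rₚ) = (8.528e+12 − 7.838e+11) / (8.528e+12 + 7.838e+11) ≈ 0.8317.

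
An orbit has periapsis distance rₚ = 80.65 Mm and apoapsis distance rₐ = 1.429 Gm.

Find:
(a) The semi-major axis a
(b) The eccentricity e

Convert to SI: rₚ = 80.65 Mm = 8.065e+07 m; rₐ = 1.429 Gm = 1.429e+09 m.
(a) a = (rₚ + rₐ) / 2 = (8.065e+07 + 1.429e+09) / 2 ≈ 7.548e+08 m = 754.8 Mm.
(b) e = (rₐ − rₚ) / (rₐ + rₚ) = (1.429e+09 − 8.065e+07) / (1.429e+09 + 8.065e+07) ≈ 0.8932.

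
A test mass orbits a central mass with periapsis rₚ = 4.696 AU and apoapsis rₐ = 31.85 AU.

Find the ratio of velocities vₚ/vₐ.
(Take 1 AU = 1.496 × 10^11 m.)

Convert to SI: rₚ = 4.696 AU = 7.02522e+11 m; rₐ = 31.85 AU = 4.76476e+12 m.
Conservation of angular momentum gives rₚvₚ = rₐvₐ, so vₚ/vₐ = rₐ/rₚ.
vₚ/vₐ = 4.76476e+12 / 7.02522e+11 ≈ 6.782.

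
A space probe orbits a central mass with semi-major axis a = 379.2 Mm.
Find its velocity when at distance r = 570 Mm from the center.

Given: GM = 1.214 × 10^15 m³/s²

Convert to SI: a = 379.2 Mm = 3.792e+08 m; r = 570 Mm = 5.7e+08 m.
Vis-viva: v = √(GM · (2/r − 1/a)).
2/r − 1/a = 2/5.7e+08 − 1/3.792e+08 = 8.71641e-10 m⁻¹.
v = √(1.214e+15 · 8.71641e-10) m/s ≈ 1029 m/s = 1.029 km/s.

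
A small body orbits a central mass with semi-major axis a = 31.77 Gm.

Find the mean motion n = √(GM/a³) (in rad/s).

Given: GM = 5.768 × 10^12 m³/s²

Convert to SI: a = 31.77 Gm = 3.177e+10 m.
n = √(GM / a³).
n = √(5.768e+12 / (3.177e+10)³) rad/s ≈ 4.241e-10 rad/s.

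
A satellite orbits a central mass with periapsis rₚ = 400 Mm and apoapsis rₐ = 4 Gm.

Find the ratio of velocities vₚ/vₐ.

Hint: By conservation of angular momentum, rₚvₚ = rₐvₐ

Convert to SI: rₚ = 400 Mm = 4e+08 m; rₐ = 4 Gm = 4e+09 m.
Conservation of angular momentum gives rₚvₚ = rₐvₐ, so vₚ/vₐ = rₐ/rₚ.
vₚ/vₐ = 4e+09 / 4e+08 ≈ 10.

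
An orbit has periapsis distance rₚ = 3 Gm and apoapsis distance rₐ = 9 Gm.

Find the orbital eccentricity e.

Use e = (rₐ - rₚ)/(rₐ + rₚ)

Convert to SI: rₚ = 3 Gm = 3e+09 m; rₐ = 9 Gm = 9e+09 m.
e = (rₐ − rₚ) / (rₐ + rₚ).
e = (9e+09 − 3e+09) / (9e+09 + 3e+09) = 6e+09 / 1.2e+10 ≈ 0.5.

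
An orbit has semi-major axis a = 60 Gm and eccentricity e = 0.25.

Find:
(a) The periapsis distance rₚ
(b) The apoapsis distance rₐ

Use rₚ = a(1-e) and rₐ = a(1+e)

Convert to SI: a = 60 Gm = 6e+10 m.
(a) rₚ = a(1 − e) = 6e+10 · (1 − 0.25) = 6e+10 · 0.75 ≈ 4.5e+10 m = 45 Gm.
(b) rₐ = a(1 + e) = 6e+10 · (1 + 0.25) = 6e+10 · 1.25 ≈ 7.5e+10 m = 75 Gm.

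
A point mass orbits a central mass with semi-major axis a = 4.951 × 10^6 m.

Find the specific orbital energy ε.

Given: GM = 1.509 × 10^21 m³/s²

ε = −GM / (2a).
ε = −1.509e+21 / (2 · 4.951e+06) J/kg ≈ -1.524e+14 J/kg = -1.524e+05 GJ/kg.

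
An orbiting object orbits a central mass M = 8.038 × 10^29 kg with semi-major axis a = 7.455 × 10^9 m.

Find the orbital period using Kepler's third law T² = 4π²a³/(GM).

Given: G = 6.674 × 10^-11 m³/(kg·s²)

GM = G · M = 6.674e-11 · 8.038e+29 = 5.36456e+19 m³/s².
Kepler's third law: T = 2π √(a³ / GM).
Substituting a = 7.455e+09 m and GM = 5.36456e+19 m³/s²:
T = 2π √((7.455e+09)³ / 5.36456e+19) s
T ≈ 5.522e+05 s = 6.391 days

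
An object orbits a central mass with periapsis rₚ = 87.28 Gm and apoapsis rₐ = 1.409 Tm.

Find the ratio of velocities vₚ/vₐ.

Convert to SI: rₚ = 87.28 Gm = 8.728e+10 m; rₐ = 1.409 Tm = 1.409e+12 m.
Conservation of angular momentum gives rₚvₚ = rₐvₐ, so vₚ/vₐ = rₐ/rₚ.
vₚ/vₐ = 1.409e+12 / 8.728e+10 ≈ 16.14.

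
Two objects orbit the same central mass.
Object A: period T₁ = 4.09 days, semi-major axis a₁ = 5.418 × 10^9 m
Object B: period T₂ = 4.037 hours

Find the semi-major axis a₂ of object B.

Convert to SI: T₁ = 4.09 days = 353376 s; T₂ = 4.037 hours = 14533.2 s.
Kepler's third law: (T₁/T₂)² = (a₁/a₂)³ ⇒ a₂ = a₁ · (T₂/T₁)^(2/3).
T₂/T₁ = 14533.2 / 353376 = 0.0411267.
a₂ = 5.418e+09 · (0.0411267)^(2/3) m ≈ 6.455e+08 m = 6.455 × 10^8 m.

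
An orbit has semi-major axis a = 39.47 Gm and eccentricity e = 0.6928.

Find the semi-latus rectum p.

Convert to SI: a = 39.47 Gm = 3.947e+10 m.
p = a (1 − e²).
p = 3.947e+10 · (1 − (0.6928)²) = 3.947e+10 · 0.520028 ≈ 2.053e+10 m = 20.53 Gm.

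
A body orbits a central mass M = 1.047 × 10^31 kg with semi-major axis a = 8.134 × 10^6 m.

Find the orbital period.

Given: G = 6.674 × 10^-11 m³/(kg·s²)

GM = G · M = 6.674e-11 · 1.047e+31 = 6.98768e+20 m³/s².
Kepler's third law: T = 2π √(a³ / GM).
Substituting a = 8.134e+06 m and GM = 6.98768e+20 m³/s²:
T = 2π √((8.134e+06)³ / 6.98768e+20) s
T ≈ 5.514 s = 5.514 seconds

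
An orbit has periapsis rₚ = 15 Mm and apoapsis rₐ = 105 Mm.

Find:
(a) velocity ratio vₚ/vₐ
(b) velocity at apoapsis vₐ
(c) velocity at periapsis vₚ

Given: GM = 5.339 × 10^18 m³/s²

Convert to SI: rₚ = 15 Mm = 1.5e+07 m; rₐ = 105 Mm = 1.05e+08 m.
(a) Conservation of angular momentum (rₚvₚ = rₐvₐ) gives vₚ/vₐ = rₐ/rₚ = 1.05e+08/1.5e+07 ≈ 7
(b) With a = (rₚ + rₐ)/2 = 6e+07 m, vₐ = √(GM (2/rₐ − 1/a)) = √(5.339e+18 · (2/1.05e+08 − 1/6e+07)) m/s ≈ 1.127e+05 m/s
(c) With a = (rₚ + rₐ)/2 = 6e+07 m, vₚ = √(GM (2/rₚ − 1/a)) = √(5.339e+18 · (2/1.5e+07 − 1/6e+07)) m/s ≈ 7.892e+05 m/s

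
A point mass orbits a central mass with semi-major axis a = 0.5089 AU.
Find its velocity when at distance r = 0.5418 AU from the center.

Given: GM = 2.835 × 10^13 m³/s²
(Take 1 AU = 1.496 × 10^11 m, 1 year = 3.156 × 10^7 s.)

Convert to SI: a = 0.5089 AU = 7.61314e+10 m; r = 0.5418 AU = 8.10533e+10 m.
Vis-viva: v = √(GM · (2/r − 1/a)).
2/r − 1/a = 2/8.10533e+10 − 1/7.61314e+10 = 1.15399e-11 m⁻¹.
v = √(2.835e+13 · 1.15399e-11) m/s ≈ 18.09 m/s = 0.003816 AU/year.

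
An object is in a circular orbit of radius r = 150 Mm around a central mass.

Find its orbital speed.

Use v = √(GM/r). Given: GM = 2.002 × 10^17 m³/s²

Convert to SI: r = 150 Mm = 1.5e+08 m.
For a circular orbit, gravity supplies the centripetal force, so v = √(GM / r).
v = √(2.002e+17 / 1.5e+08) m/s ≈ 3.653e+04 m/s = 36.53 km/s.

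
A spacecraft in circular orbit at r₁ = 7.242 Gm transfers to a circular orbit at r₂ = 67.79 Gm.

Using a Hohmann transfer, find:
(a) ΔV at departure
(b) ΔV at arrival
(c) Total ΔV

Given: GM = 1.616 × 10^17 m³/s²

Convert to SI: r₁ = 7.242 Gm = 7.242e+09 m; r₂ = 67.79 Gm = 6.779e+10 m.
Transfer semi-major axis: a_t = (r₁ + r₂)/2 = (7.242e+09 + 6.779e+10)/2 = 3.7516e+10 m.
Circular speeds: v₁ = √(GM/r₁) = 4723.8 m/s, v₂ = √(GM/r₂) = 1543.97 m/s.
Transfer speeds (vis-viva v² = GM(2/r − 1/a_t)): v₁ᵗ = 6349.89 m/s, v₂ᵗ = 678.358 m/s.
(a) ΔV₁ = |v₁ᵗ − v₁| ≈ 1626 m/s = 1.626 km/s.
(b) ΔV₂ = |v₂ − v₂ᵗ| ≈ 865.6 m/s = 865.6 m/s.
(c) ΔV_total = ΔV₁ + ΔV₂ ≈ 2492 m/s = 2.492 km/s.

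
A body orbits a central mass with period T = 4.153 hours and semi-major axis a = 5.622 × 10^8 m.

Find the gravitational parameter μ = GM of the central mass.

Convert to SI: T = 4.153 hours = 14950.8 s.
GM = 4π² · a³ / T².
GM = 4π² · (5.622e+08)³ / (14950.8)² m³/s² ≈ 3.138e+19 m³/s² = 3.138 × 10^19 m³/s².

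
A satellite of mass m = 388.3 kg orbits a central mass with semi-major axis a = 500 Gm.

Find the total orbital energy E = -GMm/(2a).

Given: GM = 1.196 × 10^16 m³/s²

Convert to SI: a = 500 Gm = 5e+11 m.
E = −GMm / (2a).
E = −1.196e+16 · 388.3 / (2 · 5e+11) J ≈ -4.644e+06 J = -4.644 MJ.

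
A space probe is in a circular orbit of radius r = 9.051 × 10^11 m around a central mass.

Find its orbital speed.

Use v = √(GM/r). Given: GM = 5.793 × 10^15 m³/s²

For a circular orbit, gravity supplies the centripetal force, so v = √(GM / r).
v = √(5.793e+15 / 9.051e+11) m/s ≈ 80 m/s = 80 m/s.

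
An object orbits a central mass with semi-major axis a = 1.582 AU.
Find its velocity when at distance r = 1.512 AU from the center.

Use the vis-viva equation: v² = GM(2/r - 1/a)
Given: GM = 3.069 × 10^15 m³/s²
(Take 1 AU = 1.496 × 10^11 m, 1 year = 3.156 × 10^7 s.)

Convert to SI: a = 1.582 AU = 2.36667e+11 m; r = 1.512 AU = 2.26195e+11 m.
Vis-viva: v = √(GM · (2/r − 1/a)).
2/r − 1/a = 2/2.26195e+11 − 1/2.36667e+11 = 4.61658e-12 m⁻¹.
v = √(3.069e+15 · 4.61658e-12) m/s ≈ 119 m/s = 0.02511 AU/year.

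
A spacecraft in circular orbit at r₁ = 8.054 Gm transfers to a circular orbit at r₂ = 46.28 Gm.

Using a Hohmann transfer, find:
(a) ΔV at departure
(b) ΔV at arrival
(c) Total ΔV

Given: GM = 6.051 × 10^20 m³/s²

Convert to SI: r₁ = 8.054 Gm = 8.054e+09 m; r₂ = 46.28 Gm = 4.628e+10 m.
Transfer semi-major axis: a_t = (r₁ + r₂)/2 = (8.054e+09 + 4.628e+10)/2 = 2.7167e+10 m.
Circular speeds: v₁ = √(GM/r₁) = 274099 m/s, v₂ = √(GM/r₂) = 114345 m/s.
Transfer speeds (vis-viva v² = GM(2/r − 1/a_t)): v₁ᵗ = 357753 m/s, v₂ᵗ = 62259 m/s.
(a) ΔV₁ = |v₁ᵗ − v₁| ≈ 8.365e+04 m/s = 83.65 km/s.
(b) ΔV₂ = |v₂ − v₂ᵗ| ≈ 5.209e+04 m/s = 52.09 km/s.
(c) ΔV_total = ΔV₁ + ΔV₂ ≈ 1.357e+05 m/s = 135.7 km/s.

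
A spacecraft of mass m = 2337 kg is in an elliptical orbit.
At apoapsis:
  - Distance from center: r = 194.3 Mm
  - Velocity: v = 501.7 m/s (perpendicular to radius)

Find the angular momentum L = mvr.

Convert to SI: r = 194.3 Mm = 1.943e+08 m.
Since v is perpendicular to r, L = m · v · r.
L = 2337 · 501.7 · 1.943e+08 kg·m²/s ≈ 2.278e+14 kg·m²/s.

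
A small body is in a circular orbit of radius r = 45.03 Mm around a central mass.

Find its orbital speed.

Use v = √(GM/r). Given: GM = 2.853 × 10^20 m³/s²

Convert to SI: r = 45.03 Mm = 4.503e+07 m.
For a circular orbit, gravity supplies the centripetal force, so v = √(GM / r).
v = √(2.853e+20 / 4.503e+07) m/s ≈ 2.517e+06 m/s = 2517 km/s.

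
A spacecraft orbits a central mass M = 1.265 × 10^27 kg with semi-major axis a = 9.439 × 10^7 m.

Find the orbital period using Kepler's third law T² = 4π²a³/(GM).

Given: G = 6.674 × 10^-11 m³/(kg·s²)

GM = G · M = 6.674e-11 · 1.265e+27 = 8.44261e+16 m³/s².
Kepler's third law: T = 2π √(a³ / GM).
Substituting a = 9.439e+07 m and GM = 8.44261e+16 m³/s²:
T = 2π √((9.439e+07)³ / 8.44261e+16) s
T ≈ 1.983e+04 s = 5.508 hours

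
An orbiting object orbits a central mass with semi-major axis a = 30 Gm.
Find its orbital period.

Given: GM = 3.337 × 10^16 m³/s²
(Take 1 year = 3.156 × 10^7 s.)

Convert to SI: a = 30 Gm = 3e+10 m.
Kepler's third law: T = 2π √(a³ / GM).
Substituting a = 3e+10 m and GM = 3.337e+16 m³/s²:
T = 2π √((3e+10)³ / 3.337e+16) s
T ≈ 1.787e+08 s = 5.663 years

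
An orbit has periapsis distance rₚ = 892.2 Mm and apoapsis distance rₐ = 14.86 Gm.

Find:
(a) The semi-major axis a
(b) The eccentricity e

Convert to SI: rₚ = 892.2 Mm = 8.922e+08 m; rₐ = 14.86 Gm = 1.486e+10 m.
(a) a = (rₚ + rₐ) / 2 = (8.922e+08 + 1.486e+10) / 2 ≈ 7.876e+09 m = 7.876 Gm.
(b) e = (rₐ − rₚ) / (rₐ + rₚ) = (1.486e+10 − 8.922e+08) / (1.486e+10 + 8.922e+08) ≈ 0.8867.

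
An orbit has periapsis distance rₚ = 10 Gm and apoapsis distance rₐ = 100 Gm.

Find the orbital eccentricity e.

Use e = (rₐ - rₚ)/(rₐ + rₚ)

Convert to SI: rₚ = 10 Gm = 1e+10 m; rₐ = 100 Gm = 1e+11 m.
e = (rₐ − rₚ) / (rₐ + rₚ).
e = (1e+11 − 1e+10) / (1e+11 + 1e+10) = 9e+10 / 1.1e+11 ≈ 0.8182.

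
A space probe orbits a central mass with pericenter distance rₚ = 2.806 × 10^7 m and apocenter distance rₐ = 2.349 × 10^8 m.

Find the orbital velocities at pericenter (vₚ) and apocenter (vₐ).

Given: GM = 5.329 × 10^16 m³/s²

Use the vis-viva equation v² = GM(2/r − 1/a) with a = (rₚ + rₐ)/2 = (2.806e+07 + 2.349e+08)/2 = 1.3148e+08 m.
vₚ = √(GM · (2/rₚ − 1/a)) = √(5.329e+16 · (2/2.806e+07 − 1/1.3148e+08)) m/s ≈ 5.825e+04 m/s = 58.25 km/s.
vₐ = √(GM · (2/rₐ − 1/a)) = √(5.329e+16 · (2/2.349e+08 − 1/1.3148e+08)) m/s ≈ 6958 m/s = 6.958 km/s.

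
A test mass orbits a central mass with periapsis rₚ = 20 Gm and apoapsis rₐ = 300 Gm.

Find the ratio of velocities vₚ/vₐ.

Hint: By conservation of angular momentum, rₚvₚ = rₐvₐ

Convert to SI: rₚ = 20 Gm = 2e+10 m; rₐ = 300 Gm = 3e+11 m.
Conservation of angular momentum gives rₚvₚ = rₐvₐ, so vₚ/vₐ = rₐ/rₚ.
vₚ/vₐ = 3e+11 / 2e+10 ≈ 15.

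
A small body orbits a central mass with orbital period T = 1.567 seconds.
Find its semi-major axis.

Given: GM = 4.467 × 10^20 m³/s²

Invert Kepler's third law: a = (GM · T² / (4π²))^(1/3).
Substituting T = 1.567 s and GM = 4.467e+20 m³/s²:
a = (4.467e+20 · (1.567)² / (4π²))^(1/3) m
a ≈ 3.029e+06 m = 3.029 Mm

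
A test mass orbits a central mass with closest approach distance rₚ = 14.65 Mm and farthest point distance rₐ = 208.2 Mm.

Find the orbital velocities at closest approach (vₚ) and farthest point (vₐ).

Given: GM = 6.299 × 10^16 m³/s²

Convert to SI: rₚ = 14.65 Mm = 1.465e+07 m; rₐ = 208.2 Mm = 2.082e+08 m.
Use the vis-viva equation v² = GM(2/r − 1/a) with a = (rₚ + rₐ)/2 = (1.465e+07 + 2.082e+08)/2 = 1.11425e+08 m.
vₚ = √(GM · (2/rₚ − 1/a)) = √(6.299e+16 · (2/1.465e+07 − 1/1.11425e+08)) m/s ≈ 8.963e+04 m/s = 89.63 km/s.
vₐ = √(GM · (2/rₐ − 1/a)) = √(6.299e+16 · (2/2.082e+08 − 1/1.11425e+08)) m/s ≈ 6307 m/s = 6.307 km/s.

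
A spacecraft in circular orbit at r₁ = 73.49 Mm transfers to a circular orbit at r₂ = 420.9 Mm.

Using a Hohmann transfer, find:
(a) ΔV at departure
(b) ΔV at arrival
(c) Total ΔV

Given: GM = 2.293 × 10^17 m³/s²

Convert to SI: r₁ = 73.49 Mm = 7.349e+07 m; r₂ = 420.9 Mm = 4.209e+08 m.
Transfer semi-major axis: a_t = (r₁ + r₂)/2 = (7.349e+07 + 4.209e+08)/2 = 2.47195e+08 m.
Circular speeds: v₁ = √(GM/r₁) = 55858.3 m/s, v₂ = √(GM/r₂) = 23340.6 m/s.
Transfer speeds (vis-viva v² = GM(2/r − 1/a_t)): v₁ᵗ = 72888.3 m/s, v₂ᵗ = 12726.4 m/s.
(a) ΔV₁ = |v₁ᵗ − v₁| ≈ 1.703e+04 m/s = 17.03 km/s.
(b) ΔV₂ = |v₂ − v₂ᵗ| ≈ 1.061e+04 m/s = 10.61 km/s.
(c) ΔV_total = ΔV₁ + ΔV₂ ≈ 2.764e+04 m/s = 27.64 km/s.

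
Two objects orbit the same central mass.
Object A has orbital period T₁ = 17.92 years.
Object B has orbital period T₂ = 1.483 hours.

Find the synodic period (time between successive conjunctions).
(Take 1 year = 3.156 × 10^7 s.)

Convert to SI: T₁ = 17.92 years = 5.65555e+08 s; T₂ = 1.483 hours = 5338.8 s.
T_syn = |T₁ · T₂ / (T₁ − T₂)|.
T_syn = |5.65555e+08 · 5338.8 / (5.65555e+08 − 5338.8)| s ≈ 5339 s = 1.483 hours.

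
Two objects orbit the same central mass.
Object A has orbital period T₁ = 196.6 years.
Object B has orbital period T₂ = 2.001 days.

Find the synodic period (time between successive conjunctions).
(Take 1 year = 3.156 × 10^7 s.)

Convert to SI: T₁ = 196.6 years = 6.2047e+09 s; T₂ = 2.001 days = 172886 s.
T_syn = |T₁ · T₂ / (T₁ − T₂)|.
T_syn = |6.2047e+09 · 172886 / (6.2047e+09 − 172886)| s ≈ 1.729e+05 s = 2.001 days.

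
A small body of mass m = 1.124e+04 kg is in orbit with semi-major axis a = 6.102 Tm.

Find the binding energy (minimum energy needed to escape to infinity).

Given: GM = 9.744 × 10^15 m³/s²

Convert to SI: a = 6.102 Tm = 6.102e+12 m.
Total orbital energy is E = −GMm/(2a); binding energy is E_bind = −E = GMm/(2a).
E_bind = 9.744e+15 · 1.124e+04 / (2 · 6.102e+12) J ≈ 8.974e+06 J = 8.974 MJ.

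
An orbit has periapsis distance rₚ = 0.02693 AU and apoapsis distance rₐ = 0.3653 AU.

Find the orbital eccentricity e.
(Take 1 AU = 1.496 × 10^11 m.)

Convert to SI: rₚ = 0.02693 AU = 4.02873e+09 m; rₐ = 0.3653 AU = 5.46489e+10 m.
e = (rₐ − rₚ) / (rₐ + rₚ).
e = (5.46489e+10 − 4.02873e+09) / (5.46489e+10 + 4.02873e+09) = 5.06202e+10 / 5.86776e+10 ≈ 0.8627.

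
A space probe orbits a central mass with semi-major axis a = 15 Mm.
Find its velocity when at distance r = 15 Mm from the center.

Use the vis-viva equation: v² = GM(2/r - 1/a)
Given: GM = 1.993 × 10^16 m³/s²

Convert to SI: a = 15 Mm = 1.5e+07 m; r = 15 Mm = 1.5e+07 m.
Vis-viva: v = √(GM · (2/r − 1/a)).
2/r − 1/a = 2/1.5e+07 − 1/1.5e+07 = 6.66667e-08 m⁻¹.
v = √(1.993e+16 · 6.66667e-08) m/s ≈ 3.645e+04 m/s = 36.45 km/s.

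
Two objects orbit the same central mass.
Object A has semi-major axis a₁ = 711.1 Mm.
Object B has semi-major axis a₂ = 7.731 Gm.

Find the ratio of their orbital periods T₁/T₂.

Convert to SI: a₁ = 711.1 Mm = 7.111e+08 m; a₂ = 7.731 Gm = 7.731e+09 m.
From Kepler's third law, (T₁/T₂)² = (a₁/a₂)³, so T₁/T₂ = (a₁/a₂)^(3/2).
a₁/a₂ = 7.111e+08 / 7.731e+09 = 0.0919803.
T₁/T₂ = (0.0919803)^(3/2) ≈ 0.0279.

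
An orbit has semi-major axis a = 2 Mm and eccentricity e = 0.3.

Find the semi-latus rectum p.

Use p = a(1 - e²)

Convert to SI: a = 2 Mm = 2e+06 m.
p = a (1 − e²).
p = 2e+06 · (1 − (0.3)²) = 2e+06 · 0.91 ≈ 1.82e+06 m = 1.82 Mm.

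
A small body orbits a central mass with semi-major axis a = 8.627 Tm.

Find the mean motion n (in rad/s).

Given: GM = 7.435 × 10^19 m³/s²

Convert to SI: a = 8.627 Tm = 8.627e+12 m.
n = √(GM / a³).
n = √(7.435e+19 / (8.627e+12)³) rad/s ≈ 3.403e-10 rad/s.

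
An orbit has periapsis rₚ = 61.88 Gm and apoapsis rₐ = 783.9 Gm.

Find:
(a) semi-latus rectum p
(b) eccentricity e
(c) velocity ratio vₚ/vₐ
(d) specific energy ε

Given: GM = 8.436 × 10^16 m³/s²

Convert to SI: rₚ = 61.88 Gm = 6.188e+10 m; rₐ = 783.9 Gm = 7.839e+11 m.
(a) From a = (rₚ + rₐ)/2 = 4.2289e+11 m and e = (rₐ − rₚ)/(rₐ + rₚ) = 0.853674, p = a(1 − e²) = 4.2289e+11 · (1 − (0.853674)²) ≈ 1.147e+11 m
(b) e = (rₐ − rₚ)/(rₐ + rₚ) = (7.839e+11 − 6.188e+10)/(7.839e+11 + 6.188e+10) ≈ 0.8537
(c) Conservation of angular momentum (rₚvₚ = rₐvₐ) gives vₚ/vₐ = rₐ/rₚ = 7.839e+11/6.188e+10 ≈ 12.67
(d) With a = (rₚ + rₐ)/2 = 4.2289e+11 m, ε = −GM/(2a) = −8.436e+16/(2 · 4.2289e+11) J/kg ≈ -9.974e+04 J/kg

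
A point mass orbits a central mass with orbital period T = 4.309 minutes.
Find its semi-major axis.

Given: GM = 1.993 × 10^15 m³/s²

Convert to SI: T = 4.309 minutes = 258.54 s.
Invert Kepler's third law: a = (GM · T² / (4π²))^(1/3).
Substituting T = 258.54 s and GM = 1.993e+15 m³/s²:
a = (1.993e+15 · (258.54)² / (4π²))^(1/3) m
a ≈ 1.5e+06 m = 1.5 Mm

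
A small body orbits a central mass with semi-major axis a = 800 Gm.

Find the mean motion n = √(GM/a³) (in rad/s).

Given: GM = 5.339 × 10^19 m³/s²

Convert to SI: a = 800 Gm = 8e+11 m.
n = √(GM / a³).
n = √(5.339e+19 / (8e+11)³) rad/s ≈ 1.021e-08 rad/s.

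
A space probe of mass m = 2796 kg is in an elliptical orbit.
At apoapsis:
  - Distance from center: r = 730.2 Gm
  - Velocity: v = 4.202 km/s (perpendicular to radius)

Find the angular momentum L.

Convert to SI: r = 730.2 Gm = 7.302e+11 m; v = 4.202 km/s = 4202 m/s.
Since v is perpendicular to r, L = m · v · r.
L = 2796 · 4202 · 7.302e+11 kg·m²/s ≈ 8.579e+18 kg·m²/s.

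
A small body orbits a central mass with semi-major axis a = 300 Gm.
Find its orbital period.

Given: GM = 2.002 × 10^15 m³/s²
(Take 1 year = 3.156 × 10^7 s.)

Convert to SI: a = 300 Gm = 3e+11 m.
Kepler's third law: T = 2π √(a³ / GM).
Substituting a = 3e+11 m and GM = 2.002e+15 m³/s²:
T = 2π √((3e+11)³ / 2.002e+15) s
T ≈ 2.307e+10 s = 731.1 years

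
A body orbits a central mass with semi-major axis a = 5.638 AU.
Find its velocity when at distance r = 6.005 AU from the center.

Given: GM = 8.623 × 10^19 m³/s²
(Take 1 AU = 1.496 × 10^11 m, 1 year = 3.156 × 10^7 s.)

Convert to SI: a = 5.638 AU = 8.43445e+11 m; r = 6.005 AU = 8.98348e+11 m.
Vis-viva: v = √(GM · (2/r − 1/a)).
2/r − 1/a = 2/8.98348e+11 − 1/8.43445e+11 = 1.04069e-12 m⁻¹.
v = √(8.623e+19 · 1.04069e-12) m/s ≈ 9473 m/s = 1.998 AU/year.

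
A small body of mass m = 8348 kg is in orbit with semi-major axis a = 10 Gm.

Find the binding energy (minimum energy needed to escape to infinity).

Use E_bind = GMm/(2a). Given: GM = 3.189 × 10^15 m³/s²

Convert to SI: a = 10 Gm = 1e+10 m.
Total orbital energy is E = −GMm/(2a); binding energy is E_bind = −E = GMm/(2a).
E_bind = 3.189e+15 · 8348 / (2 · 1e+10) J ≈ 1.331e+09 J = 1.331 GJ.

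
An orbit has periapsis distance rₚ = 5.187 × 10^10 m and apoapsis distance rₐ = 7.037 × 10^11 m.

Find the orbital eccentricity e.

e = (rₐ − rₚ) / (rₐ + rₚ).
e = (7.037e+11 − 5.187e+10) / (7.037e+11 + 5.187e+10) = 6.5183e+11 / 7.5557e+11 ≈ 0.8627.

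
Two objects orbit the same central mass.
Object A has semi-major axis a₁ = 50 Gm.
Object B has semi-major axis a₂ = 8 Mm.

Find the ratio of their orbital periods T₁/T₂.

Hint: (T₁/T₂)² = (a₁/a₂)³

Convert to SI: a₁ = 50 Gm = 5e+10 m; a₂ = 8 Mm = 8e+06 m.
From Kepler's third law, (T₁/T₂)² = (a₁/a₂)³, so T₁/T₂ = (a₁/a₂)^(3/2).
a₁/a₂ = 5e+10 / 8e+06 = 6250.
T₁/T₂ = (6250)^(3/2) ≈ 4.941e+05.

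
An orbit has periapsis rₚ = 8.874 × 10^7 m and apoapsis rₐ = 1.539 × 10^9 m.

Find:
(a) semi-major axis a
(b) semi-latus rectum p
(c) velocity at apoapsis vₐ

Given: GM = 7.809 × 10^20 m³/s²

(a) a = (rₚ + rₐ)/2 = (8.874e+07 + 1.539e+09)/2 ≈ 8.139e+08 m
(b) From a = (rₚ + rₐ)/2 = 8.1387e+08 m and e = (rₐ − rₚ)/(rₐ + rₚ) = 0.890965, p = a(1 − e²) = 8.1387e+08 · (1 − (0.890965)²) ≈ 1.678e+08 m
(c) With a = (rₚ + rₐ)/2 = 8.1387e+08 m, vₐ = √(GM (2/rₐ − 1/a)) = √(7.809e+20 · (2/1.539e+09 − 1/8.1387e+08)) m/s ≈ 2.352e+05 m/s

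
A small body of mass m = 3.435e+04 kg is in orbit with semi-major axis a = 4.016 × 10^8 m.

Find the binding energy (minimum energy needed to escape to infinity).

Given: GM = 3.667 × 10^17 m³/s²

Total orbital energy is E = −GMm/(2a); binding energy is E_bind = −E = GMm/(2a).
E_bind = 3.667e+17 · 3.435e+04 / (2 · 4.016e+08) J ≈ 1.568e+13 J = 15.68 TJ.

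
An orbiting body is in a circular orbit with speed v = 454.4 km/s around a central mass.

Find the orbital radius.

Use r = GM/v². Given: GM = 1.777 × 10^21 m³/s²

Convert to SI: v = 454.4 km/s = 454400 m/s.
For a circular orbit, v² = GM / r, so r = GM / v².
r = 1.777e+21 / (454400)² m ≈ 8.606e+09 m = 8.606 Gm.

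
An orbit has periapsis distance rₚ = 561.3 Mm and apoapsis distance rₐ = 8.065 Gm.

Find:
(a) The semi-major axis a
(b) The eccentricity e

Convert to SI: rₚ = 561.3 Mm = 5.613e+08 m; rₐ = 8.065 Gm = 8.065e+09 m.
(a) a = (rₚ + rₐ) / 2 = (5.613e+08 + 8.065e+09) / 2 ≈ 4.313e+09 m = 4.313 Gm.
(b) e = (rₐ − rₚ) / (rₐ + rₚ) = (8.065e+09 − 5.613e+08) / (8.065e+09 + 5.613e+08) ≈ 0.8699.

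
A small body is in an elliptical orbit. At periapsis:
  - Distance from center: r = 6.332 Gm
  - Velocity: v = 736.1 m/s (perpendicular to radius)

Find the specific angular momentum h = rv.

Convert to SI: r = 6.332 Gm = 6.332e+09 m.
With v perpendicular to r, h = r · v.
h = 6.332e+09 · 736.1 m²/s ≈ 4.661e+12 m²/s.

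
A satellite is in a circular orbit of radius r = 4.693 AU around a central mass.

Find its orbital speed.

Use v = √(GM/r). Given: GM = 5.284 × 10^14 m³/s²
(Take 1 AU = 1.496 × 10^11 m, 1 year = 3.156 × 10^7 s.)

Convert to SI: r = 4.693 AU = 7.02073e+11 m.
For a circular orbit, gravity supplies the centripetal force, so v = √(GM / r).
v = √(5.284e+14 / 7.02073e+11) m/s ≈ 27.43 m/s = 0.005788 AU/year.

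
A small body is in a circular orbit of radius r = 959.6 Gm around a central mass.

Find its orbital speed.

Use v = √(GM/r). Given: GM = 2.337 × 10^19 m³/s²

Convert to SI: r = 959.6 Gm = 9.596e+11 m.
For a circular orbit, gravity supplies the centripetal force, so v = √(GM / r).
v = √(2.337e+19 / 9.596e+11) m/s ≈ 4935 m/s = 4.935 km/s.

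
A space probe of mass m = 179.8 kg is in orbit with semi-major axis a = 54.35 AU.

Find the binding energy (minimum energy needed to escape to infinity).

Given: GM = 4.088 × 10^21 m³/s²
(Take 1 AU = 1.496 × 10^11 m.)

Convert to SI: a = 54.35 AU = 8.13076e+12 m.
Total orbital energy is E = −GMm/(2a); binding energy is E_bind = −E = GMm/(2a).
E_bind = 4.088e+21 · 179.8 / (2 · 8.13076e+12) J ≈ 4.52e+10 J = 45.2 GJ.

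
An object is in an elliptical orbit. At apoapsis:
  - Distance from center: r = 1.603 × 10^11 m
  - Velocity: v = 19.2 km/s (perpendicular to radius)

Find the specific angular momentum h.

Convert to SI: v = 19.2 km/s = 19200 m/s.
With v perpendicular to r, h = r · v.
h = 1.603e+11 · 19200 m²/s ≈ 3.078e+15 m²/s.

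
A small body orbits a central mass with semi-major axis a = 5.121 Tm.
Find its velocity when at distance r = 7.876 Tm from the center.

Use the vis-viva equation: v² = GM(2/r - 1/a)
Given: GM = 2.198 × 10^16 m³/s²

Convert to SI: a = 5.121 Tm = 5.121e+12 m; r = 7.876 Tm = 7.876e+12 m.
Vis-viva: v = √(GM · (2/r − 1/a)).
2/r − 1/a = 2/7.876e+12 − 1/5.121e+12 = 5.86616e-14 m⁻¹.
v = √(2.198e+16 · 5.86616e-14) m/s ≈ 35.91 m/s = 35.91 m/s.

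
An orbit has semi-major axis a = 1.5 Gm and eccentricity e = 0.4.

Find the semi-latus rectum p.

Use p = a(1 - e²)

Convert to SI: a = 1.5 Gm = 1.5e+09 m.
p = a (1 − e²).
p = 1.5e+09 · (1 − (0.4)²) = 1.5e+09 · 0.84 ≈ 1.26e+09 m = 1.26 Gm.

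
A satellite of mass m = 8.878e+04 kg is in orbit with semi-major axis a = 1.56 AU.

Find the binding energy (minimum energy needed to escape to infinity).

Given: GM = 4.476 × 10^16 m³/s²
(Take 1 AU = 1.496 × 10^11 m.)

Convert to SI: a = 1.56 AU = 2.33376e+11 m.
Total orbital energy is E = −GMm/(2a); binding energy is E_bind = −E = GMm/(2a).
E_bind = 4.476e+16 · 8.878e+04 / (2 · 2.33376e+11) J ≈ 8.514e+09 J = 8.514 GJ.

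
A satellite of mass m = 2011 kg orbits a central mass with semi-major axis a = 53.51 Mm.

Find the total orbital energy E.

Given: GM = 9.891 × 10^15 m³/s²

Convert to SI: a = 53.51 Mm = 5.351e+07 m.
E = −GMm / (2a).
E = −9.891e+15 · 2011 / (2 · 5.351e+07) J ≈ -1.859e+11 J = -185.9 GJ.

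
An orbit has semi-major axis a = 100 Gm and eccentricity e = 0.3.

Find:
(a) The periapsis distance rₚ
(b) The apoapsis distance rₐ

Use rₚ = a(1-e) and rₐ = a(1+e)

Convert to SI: a = 100 Gm = 1e+11 m.
(a) rₚ = a(1 − e) = 1e+11 · (1 − 0.3) = 1e+11 · 0.7 ≈ 7e+10 m = 70 Gm.
(b) rₐ = a(1 + e) = 1e+11 · (1 + 0.3) = 1e+11 · 1.3 ≈ 1.3e+11 m = 130 Gm.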